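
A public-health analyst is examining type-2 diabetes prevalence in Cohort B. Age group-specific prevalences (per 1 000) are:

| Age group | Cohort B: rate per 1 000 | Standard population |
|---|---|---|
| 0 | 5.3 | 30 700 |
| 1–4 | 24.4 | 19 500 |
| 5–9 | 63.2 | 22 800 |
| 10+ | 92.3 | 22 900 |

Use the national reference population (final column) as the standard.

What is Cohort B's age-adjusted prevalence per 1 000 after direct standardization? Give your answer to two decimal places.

Standard total = 95 900; weights = 0.3201, 0.2033, 0.2377, 0.2388.
Standardized rate: 0.3201×5.3 + 0.2033×24.4 + 0.2377×63.2 + 0.2388×92.3 = 43.7241 per 1 000.

43.72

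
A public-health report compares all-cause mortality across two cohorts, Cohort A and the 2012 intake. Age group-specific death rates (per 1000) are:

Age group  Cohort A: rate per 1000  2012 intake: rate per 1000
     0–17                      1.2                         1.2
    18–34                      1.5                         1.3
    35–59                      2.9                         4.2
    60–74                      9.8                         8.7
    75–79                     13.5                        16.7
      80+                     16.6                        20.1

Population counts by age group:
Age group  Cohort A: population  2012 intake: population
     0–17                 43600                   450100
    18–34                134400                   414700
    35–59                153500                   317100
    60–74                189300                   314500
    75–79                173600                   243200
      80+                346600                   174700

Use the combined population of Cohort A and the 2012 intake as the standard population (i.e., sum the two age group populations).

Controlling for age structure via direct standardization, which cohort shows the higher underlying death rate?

2012 intake

Combined standard total = 2955300; weights = 0.1671, 0.1858, 0.1592, 0.1705, 0.1410, 0.1764.
Cohort A: 0.1671×1.2 + 0.1858×1.5 + 0.1592×2.9 + 0.1705×9.8 + 0.1410×13.5 + 0.1764×16.6 = 7.4437 per 1000.
The 2012 intake: 0.1671×1.2 + 0.1858×1.3 + 0.1592×4.2 + 0.1705×8.7 + 0.1410×16.7 + 0.1764×20.1 = 8.4948 per 1000.
The crude rates (10.23 vs 6.64) would put Cohort A higher, but that reflects its age composition; once standardized to a common age structure, the 2012 intake has the higher underlying rate.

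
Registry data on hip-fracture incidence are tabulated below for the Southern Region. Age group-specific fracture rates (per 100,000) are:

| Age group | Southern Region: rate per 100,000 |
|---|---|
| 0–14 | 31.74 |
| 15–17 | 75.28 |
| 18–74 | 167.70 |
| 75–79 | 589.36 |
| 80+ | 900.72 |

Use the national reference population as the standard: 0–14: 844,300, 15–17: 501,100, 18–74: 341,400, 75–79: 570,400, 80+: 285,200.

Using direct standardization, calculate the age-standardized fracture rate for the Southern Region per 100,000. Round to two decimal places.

281.16

Standard total = 2,542,400; weights = 0.3321, 0.1971, 0.1343, 0.2244, 0.1122.
Standardized rate: 0.3321×31.74 + 0.1971×75.28 + 0.1343×167.70 + 0.2244×589.36 + 0.1122×900.72 = 281.1635 per 100,000.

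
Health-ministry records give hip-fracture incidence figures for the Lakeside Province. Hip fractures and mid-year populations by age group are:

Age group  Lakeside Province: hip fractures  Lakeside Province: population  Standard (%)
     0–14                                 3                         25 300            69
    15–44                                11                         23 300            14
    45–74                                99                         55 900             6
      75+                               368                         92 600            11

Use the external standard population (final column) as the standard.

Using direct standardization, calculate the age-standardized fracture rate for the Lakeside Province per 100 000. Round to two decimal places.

69.13

Age-specific rates per 100 000 for the Lakeside Province: 11.86, 47.21, 177.10, 397.41.
Standard weights: 0.69, 0.14, 0.06, 0.11.
Standardized rate: 0.6900×11.86 + 0.1400×47.21 + 0.0600×177.10 + 0.1100×397.41 = 69.1323 per 100 000.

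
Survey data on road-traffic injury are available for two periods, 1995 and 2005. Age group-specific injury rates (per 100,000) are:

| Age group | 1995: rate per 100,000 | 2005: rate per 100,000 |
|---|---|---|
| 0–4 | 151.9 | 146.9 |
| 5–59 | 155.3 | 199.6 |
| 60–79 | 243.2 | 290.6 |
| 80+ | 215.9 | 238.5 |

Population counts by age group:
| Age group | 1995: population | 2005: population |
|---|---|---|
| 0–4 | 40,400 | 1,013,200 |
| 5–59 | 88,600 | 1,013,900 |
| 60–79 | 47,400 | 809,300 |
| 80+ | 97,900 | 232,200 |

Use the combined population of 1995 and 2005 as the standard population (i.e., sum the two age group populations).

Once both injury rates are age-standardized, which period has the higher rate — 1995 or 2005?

2005

Combined standard total = 3,342,900; weights = 0.3152, 0.3298, 0.2563, 0.0987.
1995: 0.3152×151.9 + 0.3298×155.3 + 0.2563×243.2 + 0.0987×215.9 = 182.7390 per 100,000.
2005: 0.3152×146.9 + 0.3298×199.6 + 0.2563×290.6 + 0.0987×238.5 = 210.1525 per 100,000.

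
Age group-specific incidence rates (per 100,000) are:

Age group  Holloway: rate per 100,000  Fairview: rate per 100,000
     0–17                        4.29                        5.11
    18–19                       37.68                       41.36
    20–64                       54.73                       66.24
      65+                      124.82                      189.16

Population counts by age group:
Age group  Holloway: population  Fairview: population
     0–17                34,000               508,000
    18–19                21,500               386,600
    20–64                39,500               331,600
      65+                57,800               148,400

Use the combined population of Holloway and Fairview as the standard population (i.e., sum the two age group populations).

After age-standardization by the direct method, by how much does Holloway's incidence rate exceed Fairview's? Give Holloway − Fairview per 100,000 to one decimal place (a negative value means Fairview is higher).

-12.8

Combined standard total = 1,527,400; weights = 0.3549, 0.2672, 0.2430, 0.1350.
Holloway: 0.3549×4.29 + 0.2672×37.68 + 0.2430×54.73 + 0.1350×124.82 = 41.7380 per 100,000.
Fairview: 0.3549×5.11 + 0.2672×41.36 + 0.2430×66.24 + 0.1350×189.16 = 54.4946 per 100,000.
Difference = 41.7380 − 54.4946 = -12.7567.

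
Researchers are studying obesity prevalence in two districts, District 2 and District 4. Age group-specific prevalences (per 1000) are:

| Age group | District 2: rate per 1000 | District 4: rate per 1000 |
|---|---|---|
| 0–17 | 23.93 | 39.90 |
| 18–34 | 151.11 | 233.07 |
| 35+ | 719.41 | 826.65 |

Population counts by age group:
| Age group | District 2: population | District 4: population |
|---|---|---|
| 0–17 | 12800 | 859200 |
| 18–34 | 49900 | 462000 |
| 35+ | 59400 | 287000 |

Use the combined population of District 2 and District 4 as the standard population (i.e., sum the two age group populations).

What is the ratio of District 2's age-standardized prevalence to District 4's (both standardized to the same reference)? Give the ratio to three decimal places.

Combined standard total = 1730300; weights = 0.5040, 0.2958, 0.2002.
District 2: 0.5040×23.93 + 0.2958×151.11 + 0.2002×719.41 = 200.7882 per 1000.
District 4: 0.5040×39.90 + 0.2958×233.07 + 0.2002×826.65 = 254.5529 per 1000.
Ratio = 200.7882 ÷ 254.5529 = 0.78879.

0.789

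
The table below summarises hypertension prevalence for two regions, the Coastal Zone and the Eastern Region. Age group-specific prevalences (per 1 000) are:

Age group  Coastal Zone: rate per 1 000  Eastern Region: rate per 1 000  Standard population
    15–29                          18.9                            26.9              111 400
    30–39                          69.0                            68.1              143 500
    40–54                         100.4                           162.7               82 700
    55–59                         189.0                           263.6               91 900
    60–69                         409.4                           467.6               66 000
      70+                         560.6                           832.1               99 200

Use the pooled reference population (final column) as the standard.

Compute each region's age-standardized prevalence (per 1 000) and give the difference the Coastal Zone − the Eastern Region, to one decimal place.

Standard total = 594 700; weights = 0.1873, 0.2413, 0.1391, 0.1545, 0.1110, 0.1668.
The Coastal Zone: 0.1873×18.9 + 0.2413×69.0 + 0.1391×100.4 + 0.1545×189.0 + 0.1110×409.4 + 0.1668×560.6 = 202.3055 per 1 000.
The Eastern Region: 0.1873×26.9 + 0.2413×68.1 + 0.1391×162.7 + 0.1545×263.6 + 0.1110×467.6 + 0.1668×832.1 = 275.5256 per 1 000.
Difference = 202.3055 − 275.5256 = -73.2201.

-73.2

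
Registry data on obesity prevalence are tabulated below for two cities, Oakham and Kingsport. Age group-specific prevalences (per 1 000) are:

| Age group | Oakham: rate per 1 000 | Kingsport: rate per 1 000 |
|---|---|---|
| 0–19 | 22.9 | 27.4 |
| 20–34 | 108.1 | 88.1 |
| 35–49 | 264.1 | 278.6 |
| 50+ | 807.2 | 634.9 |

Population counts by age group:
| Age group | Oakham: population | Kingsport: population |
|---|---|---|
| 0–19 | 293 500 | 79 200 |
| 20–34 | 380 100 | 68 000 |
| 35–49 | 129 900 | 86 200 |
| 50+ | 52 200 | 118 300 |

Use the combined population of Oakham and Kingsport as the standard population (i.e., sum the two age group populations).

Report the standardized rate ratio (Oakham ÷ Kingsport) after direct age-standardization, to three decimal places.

1.154

Combined standard total = 1 207 400; weights = 0.3087, 0.3711, 0.1790, 0.1412.
Oakham: 0.3087×22.9 + 0.3711×108.1 + 0.1790×264.1 + 0.1412×807.2 = 208.4430 per 1 000.
Kingsport: 0.3087×27.4 + 0.3711×88.1 + 0.1790×278.6 + 0.1412×634.9 = 180.6738 per 1 000.
Ratio = 208.4430 ÷ 180.6738 = 1.15370.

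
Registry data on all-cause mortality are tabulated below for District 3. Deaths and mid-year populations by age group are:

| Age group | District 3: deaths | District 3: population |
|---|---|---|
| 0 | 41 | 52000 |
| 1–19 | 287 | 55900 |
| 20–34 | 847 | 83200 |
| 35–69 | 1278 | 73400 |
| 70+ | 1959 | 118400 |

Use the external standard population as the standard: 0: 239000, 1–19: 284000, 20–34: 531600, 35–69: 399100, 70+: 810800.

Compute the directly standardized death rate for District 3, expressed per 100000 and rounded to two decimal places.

1210.97

Age-specific rates per 100000 for District 3: 78.85, 513.42, 1018.03, 1741.14, 1654.56.
Standard total = 2264500; weights = 0.1055, 0.1254, 0.2348, 0.1762, 0.3580.
Standardized rate: 0.1055×78.85 + 0.1254×513.42 + 0.2348×1018.03 + 0.1762×1741.14 + 0.3580×1654.56 = 1210.9726 per 100000.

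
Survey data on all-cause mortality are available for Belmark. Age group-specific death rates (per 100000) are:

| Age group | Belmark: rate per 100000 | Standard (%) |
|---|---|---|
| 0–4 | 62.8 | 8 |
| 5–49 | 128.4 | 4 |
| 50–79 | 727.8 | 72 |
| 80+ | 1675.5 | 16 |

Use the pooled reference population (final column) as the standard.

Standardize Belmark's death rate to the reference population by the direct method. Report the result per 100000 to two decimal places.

Standard weights: 0.08, 0.04, 0.72, 0.16.
Standardized rate: 0.0800×62.8 + 0.0400×128.4 + 0.7200×727.8 + 0.1600×1675.5 = 802.2560 per 100000.

802.26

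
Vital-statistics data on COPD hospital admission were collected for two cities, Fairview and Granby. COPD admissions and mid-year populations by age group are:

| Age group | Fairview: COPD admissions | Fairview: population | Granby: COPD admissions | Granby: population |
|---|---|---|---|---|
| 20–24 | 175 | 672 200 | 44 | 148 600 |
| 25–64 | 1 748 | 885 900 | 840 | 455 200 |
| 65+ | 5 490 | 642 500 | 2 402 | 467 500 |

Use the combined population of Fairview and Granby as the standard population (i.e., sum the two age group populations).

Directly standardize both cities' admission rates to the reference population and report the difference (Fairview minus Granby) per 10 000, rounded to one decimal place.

Age-specific rates per 10 000 for Fairview: 2.60, 19.73, 85.45.
For Granby: 2.96, 18.45, 51.38.
Combined standard total = 3 271 900; weights = 0.2509, 0.4099, 0.3393.
Fairview: 0.2509×2.60 + 0.4099×19.73 + 0.3393×85.45 = 37.7289 per 10 000.
Granby: 0.2509×2.96 + 0.4099×18.45 + 0.3393×51.38 = 25.7372 per 10 000.
Difference = 37.7289 − 25.7372 = 11.9917.

12.0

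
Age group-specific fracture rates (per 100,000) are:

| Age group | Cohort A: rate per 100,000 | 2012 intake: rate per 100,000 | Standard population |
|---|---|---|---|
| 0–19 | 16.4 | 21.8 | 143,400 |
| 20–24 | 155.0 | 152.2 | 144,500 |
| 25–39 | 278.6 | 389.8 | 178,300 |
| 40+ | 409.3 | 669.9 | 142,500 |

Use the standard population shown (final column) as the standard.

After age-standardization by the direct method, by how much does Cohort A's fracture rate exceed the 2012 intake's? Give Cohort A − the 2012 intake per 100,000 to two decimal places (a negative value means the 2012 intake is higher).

Standard total = 608,700; weights = 0.2356, 0.2374, 0.2929, 0.2341.
Cohort A: 0.2356×16.4 + 0.2374×155.0 + 0.2929×278.6 + 0.2341×409.3 = 218.0859 per 100,000.
The 2012 intake: 0.2356×21.8 + 0.2374×152.2 + 0.2929×389.8 + 0.2341×669.9 = 312.2739 per 100,000.
Difference = 218.0859 − 312.2739 = -94.1880.

-94.19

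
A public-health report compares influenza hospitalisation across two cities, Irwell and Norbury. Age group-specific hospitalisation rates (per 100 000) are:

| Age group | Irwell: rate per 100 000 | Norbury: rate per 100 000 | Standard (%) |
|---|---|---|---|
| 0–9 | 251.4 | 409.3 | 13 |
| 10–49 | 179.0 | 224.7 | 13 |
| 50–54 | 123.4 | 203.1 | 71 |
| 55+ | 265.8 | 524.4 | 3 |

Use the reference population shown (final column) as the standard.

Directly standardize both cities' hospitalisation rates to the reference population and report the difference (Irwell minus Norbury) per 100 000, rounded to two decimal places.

-90.81

Standard weights: 0.13, 0.13, 0.71, 0.03.
Irwell: 0.1300×251.4 + 0.1300×179.0 + 0.7100×123.4 + 0.0300×265.8 = 151.5400 per 100 000.
Norbury: 0.1300×409.3 + 0.1300×224.7 + 0.7100×203.1 + 0.0300×524.4 = 242.3530 per 100 000.
Difference = 151.5400 − 242.3530 = -90.8130.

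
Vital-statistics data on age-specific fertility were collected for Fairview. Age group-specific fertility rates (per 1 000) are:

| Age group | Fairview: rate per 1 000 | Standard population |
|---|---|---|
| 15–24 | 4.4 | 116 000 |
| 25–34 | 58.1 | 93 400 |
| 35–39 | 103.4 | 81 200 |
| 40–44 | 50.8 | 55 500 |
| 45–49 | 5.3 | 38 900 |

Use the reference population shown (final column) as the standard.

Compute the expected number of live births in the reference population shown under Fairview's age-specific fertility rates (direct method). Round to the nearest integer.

17359

Expected live births = Σ (standard pop × age-specific rate ÷ 1 000)
= 116 000×4.4/1 000 + 93 400×58.1/1 000 + 81 200×103.4/1 000 + 55 500×50.8/1 000 + 38 900×5.3/1 000
= 510.40 + 5426.54 + 8396.08 + 2819.40 + 206.17 = 17358.59.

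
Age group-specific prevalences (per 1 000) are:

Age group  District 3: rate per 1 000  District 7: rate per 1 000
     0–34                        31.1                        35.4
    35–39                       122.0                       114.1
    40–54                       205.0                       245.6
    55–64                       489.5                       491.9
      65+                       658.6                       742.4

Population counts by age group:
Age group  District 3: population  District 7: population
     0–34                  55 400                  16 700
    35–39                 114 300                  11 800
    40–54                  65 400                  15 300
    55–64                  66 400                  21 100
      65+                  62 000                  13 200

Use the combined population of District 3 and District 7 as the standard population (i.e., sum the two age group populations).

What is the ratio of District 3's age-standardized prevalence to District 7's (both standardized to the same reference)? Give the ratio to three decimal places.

Combined standard total = 441 600; weights = 0.1633, 0.2856, 0.1827, 0.1981, 0.1703.
District 3: 0.1633×31.1 + 0.2856×122.0 + 0.1827×205.0 + 0.1981×489.5 + 0.1703×658.6 = 286.5217 per 1 000.
District 7: 0.1633×35.4 + 0.2856×114.1 + 0.1827×245.6 + 0.1981×491.9 + 0.1703×742.4 = 307.1332 per 1 000.
Ratio = 286.5217 ÷ 307.1332 = 0.93289.

0.933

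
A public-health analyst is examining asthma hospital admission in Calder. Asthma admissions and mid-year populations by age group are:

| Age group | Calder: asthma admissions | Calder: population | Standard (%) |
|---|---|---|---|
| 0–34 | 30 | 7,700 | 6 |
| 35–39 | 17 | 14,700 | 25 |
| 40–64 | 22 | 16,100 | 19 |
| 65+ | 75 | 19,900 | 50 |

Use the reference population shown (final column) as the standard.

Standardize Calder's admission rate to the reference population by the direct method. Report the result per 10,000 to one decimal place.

26.7

Age-specific rates per 10,000 for Calder: 38.96, 11.56, 13.66, 37.69.
Standard weights: 0.06, 0.25, 0.19, 0.50.
Standardized rate: 0.0600×38.96 + 0.2500×11.56 + 0.1900×13.66 + 0.5000×37.69 = 26.6693 per 10,000.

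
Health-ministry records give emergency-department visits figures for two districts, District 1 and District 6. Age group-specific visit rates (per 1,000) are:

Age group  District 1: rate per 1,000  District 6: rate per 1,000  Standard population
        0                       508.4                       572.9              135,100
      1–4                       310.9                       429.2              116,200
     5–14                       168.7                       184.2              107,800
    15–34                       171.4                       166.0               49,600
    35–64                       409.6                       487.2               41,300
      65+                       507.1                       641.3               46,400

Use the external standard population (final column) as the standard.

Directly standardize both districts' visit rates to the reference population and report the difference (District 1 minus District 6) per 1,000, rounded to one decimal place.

-67.1

Standard total = 496,400; weights = 0.2722, 0.2341, 0.2172, 0.0999, 0.0832, 0.0935.
District 1: 0.2722×508.4 + 0.2341×310.9 + 0.2172×168.7 + 0.0999×171.4 + 0.0832×409.6 + 0.0935×507.1 = 346.3832 per 1,000.
District 6: 0.2722×572.9 + 0.2341×429.2 + 0.2172×184.2 + 0.0999×166.0 + 0.0832×487.2 + 0.0935×641.3 = 413.4566 per 1,000.
Difference = 346.3832 − 413.4566 = -67.0734.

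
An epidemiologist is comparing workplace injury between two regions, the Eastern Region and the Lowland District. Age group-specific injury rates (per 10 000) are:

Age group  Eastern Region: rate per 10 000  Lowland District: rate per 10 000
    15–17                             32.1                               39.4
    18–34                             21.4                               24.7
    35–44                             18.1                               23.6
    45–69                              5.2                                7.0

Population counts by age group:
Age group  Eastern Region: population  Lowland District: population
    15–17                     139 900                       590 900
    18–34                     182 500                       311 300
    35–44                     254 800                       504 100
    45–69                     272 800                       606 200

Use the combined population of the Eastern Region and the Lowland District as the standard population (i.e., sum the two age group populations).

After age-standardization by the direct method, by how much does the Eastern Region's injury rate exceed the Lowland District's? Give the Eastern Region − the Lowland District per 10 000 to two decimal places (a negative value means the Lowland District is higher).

-4.44

Combined standard total = 2 862 500; weights = 0.2553, 0.1725, 0.2651, 0.3071.
The Eastern Region: 0.2553×32.1 + 0.1725×21.4 + 0.2651×18.1 + 0.3071×5.2 = 18.2822 per 10 000.
The Lowland District: 0.2553×39.4 + 0.1725×24.7 + 0.2651×23.6 + 0.3071×7.0 = 22.7261 per 10 000.
Difference = 18.2822 − 22.7261 = -4.4439.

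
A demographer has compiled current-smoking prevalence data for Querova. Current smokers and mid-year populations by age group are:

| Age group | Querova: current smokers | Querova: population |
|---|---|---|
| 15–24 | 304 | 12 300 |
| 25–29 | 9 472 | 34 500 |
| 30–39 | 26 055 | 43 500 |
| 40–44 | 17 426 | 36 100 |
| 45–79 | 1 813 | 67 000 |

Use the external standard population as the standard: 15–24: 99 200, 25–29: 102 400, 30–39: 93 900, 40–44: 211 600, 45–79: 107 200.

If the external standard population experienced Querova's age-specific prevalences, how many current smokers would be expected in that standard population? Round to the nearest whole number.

191852

Age-specific rates per 1 000 for Querova: 24.715, 274.551, 598.966, 482.715, 27.060.
Expected current smokers = Σ (standard pop × age-specific rate ÷ 1 000)
= 99 200×24.715/1 000 + 102 400×274.551/1 000 + 93 900×598.966/1 000 + 211 600×482.715/1 000 + 107 200×27.060/1 000
= 2451.77 + 28113.99 + 56242.86 + 102142.43 + 2900.80 = 191851.86.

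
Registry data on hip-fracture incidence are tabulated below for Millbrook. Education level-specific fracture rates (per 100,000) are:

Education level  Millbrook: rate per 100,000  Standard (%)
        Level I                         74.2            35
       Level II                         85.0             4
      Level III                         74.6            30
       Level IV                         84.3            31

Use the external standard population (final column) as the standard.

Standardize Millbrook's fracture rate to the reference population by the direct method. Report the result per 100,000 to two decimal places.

Standard weights: 0.35, 0.04, 0.30, 0.31.
Standardized rate: 0.3500×74.2 + 0.0400×85.0 + 0.3000×74.6 + 0.3100×84.3 = 77.8830 per 100,000.

77.88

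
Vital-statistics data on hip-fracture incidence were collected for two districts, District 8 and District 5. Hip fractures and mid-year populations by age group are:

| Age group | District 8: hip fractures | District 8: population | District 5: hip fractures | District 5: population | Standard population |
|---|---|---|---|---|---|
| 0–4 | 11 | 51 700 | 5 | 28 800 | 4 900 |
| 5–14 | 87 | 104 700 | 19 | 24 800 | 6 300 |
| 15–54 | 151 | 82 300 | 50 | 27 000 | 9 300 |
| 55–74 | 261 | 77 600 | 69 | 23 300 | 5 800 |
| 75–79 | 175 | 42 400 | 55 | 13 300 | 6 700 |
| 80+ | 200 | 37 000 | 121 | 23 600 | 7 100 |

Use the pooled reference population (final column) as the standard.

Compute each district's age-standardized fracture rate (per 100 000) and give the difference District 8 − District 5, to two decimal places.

11.71

Age-specific rates per 100 000 for District 8: 21.28, 83.09, 183.48, 336.34, 412.74, 540.54.
For District 5: 17.36, 76.61, 185.19, 296.14, 413.53, 512.71.
Standard total = 40 100; weights = 0.1222, 0.1571, 0.2319, 0.1446, 0.1671, 0.1771.
District 8: 0.1222×21.28 + 0.1571×83.09 + 0.2319×183.48 + 0.1446×336.34 + 0.1671×412.74 + 0.1771×540.54 = 271.5215 per 100 000.
District 5: 0.1222×17.36 + 0.1571×76.61 + 0.2319×185.19 + 0.1446×296.14 + 0.1671×413.53 + 0.1771×512.71 = 259.8125 per 100 000.
Difference = 271.5215 − 259.8125 = 11.7090.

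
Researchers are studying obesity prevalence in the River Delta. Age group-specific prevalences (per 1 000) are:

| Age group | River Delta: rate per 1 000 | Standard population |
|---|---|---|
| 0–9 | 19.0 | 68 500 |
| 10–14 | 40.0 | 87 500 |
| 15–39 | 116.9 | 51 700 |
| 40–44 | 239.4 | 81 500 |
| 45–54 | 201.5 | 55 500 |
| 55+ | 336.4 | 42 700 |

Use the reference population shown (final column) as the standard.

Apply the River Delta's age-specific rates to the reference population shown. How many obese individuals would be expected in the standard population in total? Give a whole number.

Expected obese individuals = Σ (standard pop × age-specific rate ÷ 1 000)
= 68 500×19.0/1 000 + 87 500×40.0/1 000 + 51 700×116.9/1 000 + 81 500×239.4/1 000 + 55 500×201.5/1 000 + 42 700×336.4/1 000
= 1301.50 + 3500.00 + 6043.73 + 19511.10 + 11183.25 + 14364.28 = 55903.86.

55904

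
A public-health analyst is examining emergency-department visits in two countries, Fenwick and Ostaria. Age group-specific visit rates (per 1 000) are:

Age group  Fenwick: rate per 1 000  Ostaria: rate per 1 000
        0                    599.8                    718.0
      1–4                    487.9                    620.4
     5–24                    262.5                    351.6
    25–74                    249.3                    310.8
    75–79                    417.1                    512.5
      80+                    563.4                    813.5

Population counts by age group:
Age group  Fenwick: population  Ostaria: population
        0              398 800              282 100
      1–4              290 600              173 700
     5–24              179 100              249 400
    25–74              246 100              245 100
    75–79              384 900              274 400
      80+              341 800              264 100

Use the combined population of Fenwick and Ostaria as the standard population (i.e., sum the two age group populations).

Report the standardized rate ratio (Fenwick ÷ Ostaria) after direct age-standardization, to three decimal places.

0.778

Combined standard total = 3 330 100; weights = 0.2045, 0.1394, 0.1287, 0.1475, 0.1980, 0.1819.
Fenwick: 0.2045×599.8 + 0.1394×487.9 + 0.1287×262.5 + 0.1475×249.3 + 0.1980×417.1 + 0.1819×563.4 = 446.3023 per 1 000.
Ostaria: 0.2045×718.0 + 0.1394×620.4 + 0.1287×351.6 + 0.1475×310.8 + 0.1980×512.5 + 0.1819×813.5 = 573.8730 per 1 000.
Ratio = 446.3023 ÷ 573.8730 = 0.77770.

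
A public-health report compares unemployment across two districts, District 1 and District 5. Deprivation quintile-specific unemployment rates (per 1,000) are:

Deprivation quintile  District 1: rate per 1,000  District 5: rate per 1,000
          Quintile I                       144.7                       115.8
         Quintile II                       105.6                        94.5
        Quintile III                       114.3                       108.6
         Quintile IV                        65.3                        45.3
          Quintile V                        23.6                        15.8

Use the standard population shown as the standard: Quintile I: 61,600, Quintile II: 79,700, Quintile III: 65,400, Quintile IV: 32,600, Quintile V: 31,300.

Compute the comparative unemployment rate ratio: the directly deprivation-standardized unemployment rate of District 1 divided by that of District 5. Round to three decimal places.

Standard total = 270,600; weights = 0.2276, 0.2945, 0.2417, 0.1205, 0.1157.
District 1: 0.2276×144.7 + 0.2945×105.6 + 0.2417×114.3 + 0.1205×65.3 + 0.1157×23.6 = 102.2636 per 1,000.
District 5: 0.2276×115.8 + 0.2945×94.5 + 0.2417×108.6 + 0.1205×45.3 + 0.1157×15.8 = 87.7261 per 1,000.
Ratio = 102.2636 ÷ 87.7261 = 1.16571.

1.166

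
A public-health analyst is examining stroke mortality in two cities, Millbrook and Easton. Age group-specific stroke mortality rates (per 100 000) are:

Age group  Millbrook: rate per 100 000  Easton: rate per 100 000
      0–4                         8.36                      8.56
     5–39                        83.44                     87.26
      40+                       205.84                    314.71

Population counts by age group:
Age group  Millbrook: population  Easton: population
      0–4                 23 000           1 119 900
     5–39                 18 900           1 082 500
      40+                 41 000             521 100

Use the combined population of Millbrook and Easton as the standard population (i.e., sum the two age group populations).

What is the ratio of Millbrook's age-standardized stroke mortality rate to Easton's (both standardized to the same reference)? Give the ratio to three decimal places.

Combined standard total = 2 806 400; weights = 0.4072, 0.3925, 0.2003.
Millbrook: 0.4072×8.36 + 0.3925×83.44 + 0.2003×205.84 = 77.3796 per 100 000.
Easton: 0.4072×8.56 + 0.3925×87.26 + 0.2003×314.71 = 100.7661 per 100 000.
Ratio = 77.3796 ÷ 100.7661 = 0.76791.

0.768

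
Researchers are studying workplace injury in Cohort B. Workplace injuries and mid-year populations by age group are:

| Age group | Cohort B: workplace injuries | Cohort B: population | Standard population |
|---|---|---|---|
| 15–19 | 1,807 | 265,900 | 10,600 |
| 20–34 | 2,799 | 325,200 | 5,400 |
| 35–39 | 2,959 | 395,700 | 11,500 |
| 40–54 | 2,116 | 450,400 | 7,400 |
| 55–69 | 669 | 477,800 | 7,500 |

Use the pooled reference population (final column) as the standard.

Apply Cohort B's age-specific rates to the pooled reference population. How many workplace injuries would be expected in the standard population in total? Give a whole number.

Age-specific rates per 10,000 for Cohort B: 67.96, 86.07, 74.78, 46.98, 14.00.
Expected workplace injuries = Σ (standard pop × age-specific rate ÷ 10,000)
= 10,600×67.96/10,000 + 5,400×86.07/10,000 + 11,500×74.78/10,000 + 7,400×46.98/10,000 + 7,500×14.00/10,000
= 72.04 + 46.48 + 86.00 + 34.77 + 10.50 = 249.78.

250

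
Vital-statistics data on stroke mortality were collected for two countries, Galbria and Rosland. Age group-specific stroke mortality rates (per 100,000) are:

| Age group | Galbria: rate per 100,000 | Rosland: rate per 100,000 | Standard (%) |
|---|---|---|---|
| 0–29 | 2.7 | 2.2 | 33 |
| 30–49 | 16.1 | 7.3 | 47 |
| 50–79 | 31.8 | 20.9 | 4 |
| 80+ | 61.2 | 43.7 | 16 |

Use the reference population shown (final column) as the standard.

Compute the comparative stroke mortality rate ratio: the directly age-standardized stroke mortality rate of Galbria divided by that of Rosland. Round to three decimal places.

Standard weights: 0.33, 0.47, 0.04, 0.16.
Galbria: 0.3300×2.7 + 0.4700×16.1 + 0.0400×31.8 + 0.1600×61.2 = 19.5220 per 100,000.
Rosland: 0.3300×2.2 + 0.4700×7.3 + 0.0400×20.9 + 0.1600×43.7 = 11.9850 per 100,000.
Ratio = 19.5220 ÷ 11.9850 = 1.62887.

1.629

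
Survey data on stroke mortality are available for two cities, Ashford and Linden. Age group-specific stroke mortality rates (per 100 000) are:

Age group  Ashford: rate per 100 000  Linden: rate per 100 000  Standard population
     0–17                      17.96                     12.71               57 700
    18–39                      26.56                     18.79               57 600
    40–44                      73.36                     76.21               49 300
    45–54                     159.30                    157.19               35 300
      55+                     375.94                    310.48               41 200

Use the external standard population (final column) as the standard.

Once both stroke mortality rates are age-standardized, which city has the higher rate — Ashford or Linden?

Ashford

Standard total = 241 100; weights = 0.2393, 0.2389, 0.2045, 0.1464, 0.1709.
Ashford: 0.2393×17.96 + 0.2389×26.56 + 0.2045×73.36 + 0.1464×159.30 + 0.1709×375.94 = 113.2095 per 100 000.
Linden: 0.2393×12.71 + 0.2389×18.79 + 0.2045×76.21 + 0.1464×157.19 + 0.1709×310.48 = 99.1846 per 100 000.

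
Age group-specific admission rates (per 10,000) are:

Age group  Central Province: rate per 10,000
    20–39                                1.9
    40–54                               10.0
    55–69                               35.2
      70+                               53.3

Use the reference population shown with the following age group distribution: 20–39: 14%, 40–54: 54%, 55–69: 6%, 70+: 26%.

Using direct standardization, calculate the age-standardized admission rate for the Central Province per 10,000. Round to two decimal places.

Standard weights: 0.14, 0.54, 0.06, 0.26.
Standardized rate: 0.1400×1.9 + 0.5400×10.0 + 0.0600×35.2 + 0.2600×53.3 = 21.6360 per 10,000.

21.64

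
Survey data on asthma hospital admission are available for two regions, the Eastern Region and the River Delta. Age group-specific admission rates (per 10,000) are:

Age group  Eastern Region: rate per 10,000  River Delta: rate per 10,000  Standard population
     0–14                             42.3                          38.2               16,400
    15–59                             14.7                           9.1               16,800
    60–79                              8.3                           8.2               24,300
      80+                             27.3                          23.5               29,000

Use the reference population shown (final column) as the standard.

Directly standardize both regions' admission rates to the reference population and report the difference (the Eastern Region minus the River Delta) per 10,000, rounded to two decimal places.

3.17

Standard total = 86,500; weights = 0.1896, 0.1942, 0.2809, 0.3353.
The Eastern Region: 0.1896×42.3 + 0.1942×14.7 + 0.2809×8.3 + 0.3353×27.3 = 22.3592 per 10,000.
The River Delta: 0.1896×38.2 + 0.1942×9.1 + 0.2809×8.2 + 0.3353×23.5 = 19.1921 per 10,000.
Difference = 22.3592 − 19.1921 = 3.1671.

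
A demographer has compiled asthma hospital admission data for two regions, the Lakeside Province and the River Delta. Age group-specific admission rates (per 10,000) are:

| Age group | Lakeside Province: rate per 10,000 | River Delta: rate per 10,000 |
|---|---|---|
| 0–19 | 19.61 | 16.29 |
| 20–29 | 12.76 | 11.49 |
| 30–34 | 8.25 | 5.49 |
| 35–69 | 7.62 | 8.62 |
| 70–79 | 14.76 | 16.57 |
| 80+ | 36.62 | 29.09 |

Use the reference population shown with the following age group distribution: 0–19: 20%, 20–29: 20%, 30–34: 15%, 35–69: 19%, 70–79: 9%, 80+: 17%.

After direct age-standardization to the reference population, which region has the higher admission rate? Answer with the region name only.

Standard weights: 0.20, 0.20, 0.15, 0.19, 0.09, 0.17.
The Lakeside Province: 0.2000×19.61 + 0.2000×12.76 + 0.1500×8.25 + 0.1900×7.62 + 0.0900×14.76 + 0.1700×36.62 = 16.7131 per 10,000.
The River Delta: 0.2000×16.29 + 0.2000×11.49 + 0.1500×5.49 + 0.1900×8.62 + 0.0900×16.57 + 0.1700×29.09 = 14.4539 per 10,000.

Lakeside Province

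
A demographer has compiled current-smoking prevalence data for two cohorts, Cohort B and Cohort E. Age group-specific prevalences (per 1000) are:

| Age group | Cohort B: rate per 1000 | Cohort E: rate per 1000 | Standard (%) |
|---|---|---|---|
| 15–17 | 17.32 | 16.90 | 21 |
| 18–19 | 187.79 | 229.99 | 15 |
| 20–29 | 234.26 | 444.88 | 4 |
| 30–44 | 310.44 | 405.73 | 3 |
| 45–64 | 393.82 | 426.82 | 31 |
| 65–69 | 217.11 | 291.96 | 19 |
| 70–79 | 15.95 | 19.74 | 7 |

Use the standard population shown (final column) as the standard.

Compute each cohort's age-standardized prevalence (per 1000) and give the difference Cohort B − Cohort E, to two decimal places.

Standard weights: 0.21, 0.15, 0.04, 0.03, 0.31, 0.19, 0.07.
Cohort B: 0.2100×17.32 + 0.1500×187.79 + 0.0400×234.26 + 0.0300×310.44 + 0.3100×393.82 + 0.1900×217.11 + 0.0700×15.95 = 214.9409 per 1000.
Cohort E: 0.2100×16.90 + 0.1500×229.99 + 0.0400×444.88 + 0.0300×405.73 + 0.3100×426.82 + 0.1900×291.96 + 0.0700×19.74 = 257.1830 per 1000.
Difference = 214.9409 − 257.1830 = -42.2421.

-42.24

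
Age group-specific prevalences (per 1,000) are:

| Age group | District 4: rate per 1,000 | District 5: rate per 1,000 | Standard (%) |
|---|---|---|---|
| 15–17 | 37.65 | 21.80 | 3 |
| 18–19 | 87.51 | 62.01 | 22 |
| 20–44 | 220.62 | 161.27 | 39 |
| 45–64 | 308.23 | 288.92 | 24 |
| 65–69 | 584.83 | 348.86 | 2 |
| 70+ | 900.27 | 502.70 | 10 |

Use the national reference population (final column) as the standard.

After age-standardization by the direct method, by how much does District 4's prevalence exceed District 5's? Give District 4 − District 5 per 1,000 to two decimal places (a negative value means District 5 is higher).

Standard weights: 0.03, 0.22, 0.39, 0.24, 0.02, 0.10.
District 4: 0.0300×37.65 + 0.2200×87.51 + 0.3900×220.62 + 0.2400×308.23 + 0.0200×584.83 + 0.1000×900.27 = 282.1223 per 1,000.
District 5: 0.0300×21.80 + 0.2200×62.01 + 0.3900×161.27 + 0.2400×288.92 + 0.0200×348.86 + 0.1000×502.70 = 203.7795 per 1,000.
Difference = 282.1223 − 203.7795 = 78.3428.

78.34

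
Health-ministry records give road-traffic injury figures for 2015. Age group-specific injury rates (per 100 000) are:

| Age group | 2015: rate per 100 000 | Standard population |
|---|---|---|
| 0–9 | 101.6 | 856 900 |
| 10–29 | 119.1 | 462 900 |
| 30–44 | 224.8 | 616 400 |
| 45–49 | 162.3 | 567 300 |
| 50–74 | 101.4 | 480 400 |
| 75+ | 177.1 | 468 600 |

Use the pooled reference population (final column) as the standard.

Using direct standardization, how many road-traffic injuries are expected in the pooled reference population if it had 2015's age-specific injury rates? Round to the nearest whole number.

Expected road-traffic injuries = Σ (standard pop × age-specific rate ÷ 100 000)
= 856 900×101.6/100 000 + 462 900×119.1/100 000 + 616 400×224.8/100 000 + 567 300×162.3/100 000 + 480 400×101.4/100 000 + 468 600×177.1/100 000
= 870.61 + 551.31 + 1385.67 + 920.73 + 487.13 + 829.89 = 5045.34.

5045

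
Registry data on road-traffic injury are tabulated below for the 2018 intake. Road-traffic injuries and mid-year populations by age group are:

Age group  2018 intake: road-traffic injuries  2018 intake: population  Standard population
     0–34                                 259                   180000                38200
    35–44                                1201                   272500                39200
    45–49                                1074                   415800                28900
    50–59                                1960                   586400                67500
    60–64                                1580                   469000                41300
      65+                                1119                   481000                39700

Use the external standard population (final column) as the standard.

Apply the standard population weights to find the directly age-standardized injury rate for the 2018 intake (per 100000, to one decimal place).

298.1

Age-specific rates per 100000 for the 2018 intake: 143.89, 440.73, 258.30, 334.24, 336.89, 232.64.
Standard total = 254800; weights = 0.1499, 0.1538, 0.1134, 0.2649, 0.1621, 0.1558.
Standardized rate: 0.1499×143.89 + 0.1538×440.73 + 0.1134×258.30 + 0.2649×334.24 + 0.1621×336.89 + 0.1558×232.64 = 298.0721 per 100000.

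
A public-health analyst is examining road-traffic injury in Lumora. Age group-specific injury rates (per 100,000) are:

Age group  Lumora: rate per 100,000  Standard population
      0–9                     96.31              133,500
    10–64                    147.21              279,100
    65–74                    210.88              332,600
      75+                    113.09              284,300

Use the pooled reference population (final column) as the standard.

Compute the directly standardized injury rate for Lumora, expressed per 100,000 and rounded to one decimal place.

Standard total = 1,029,500; weights = 0.1297, 0.2711, 0.3231, 0.2762.
Standardized rate: 0.1297×96.31 + 0.2711×147.21 + 0.3231×210.88 + 0.2762×113.09 = 151.7570 per 100,000.

151.8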